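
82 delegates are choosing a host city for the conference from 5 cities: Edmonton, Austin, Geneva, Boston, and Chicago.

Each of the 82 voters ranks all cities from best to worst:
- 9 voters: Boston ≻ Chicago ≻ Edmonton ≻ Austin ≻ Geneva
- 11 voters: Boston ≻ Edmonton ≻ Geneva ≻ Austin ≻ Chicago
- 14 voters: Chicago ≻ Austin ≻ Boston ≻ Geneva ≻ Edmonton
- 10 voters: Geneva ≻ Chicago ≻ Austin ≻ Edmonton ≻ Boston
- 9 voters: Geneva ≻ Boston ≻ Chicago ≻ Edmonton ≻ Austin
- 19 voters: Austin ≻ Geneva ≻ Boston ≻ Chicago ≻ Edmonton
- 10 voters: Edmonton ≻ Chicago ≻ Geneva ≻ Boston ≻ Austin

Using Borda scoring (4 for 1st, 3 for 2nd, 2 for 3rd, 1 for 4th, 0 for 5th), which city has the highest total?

Geneva

Edmonton: 9×2 + 11×3 + 14×0 + 10×1 + 9×1 + 19×0 + 10×4 = 110
Austin: 9×1 + 11×1 + 14×3 + 10×2 + 9×0 + 19×4 + 10×0 = 158
Geneva: 9×0 + 11×2 + 14×1 + 10×4 + 9×4 + 19×3 + 10×2 = 189
Boston: 9×4 + 11×4 + 14×2 + 10×0 + 9×3 + 19×2 + 10×1 = 183
Chicago: 9×3 + 11×0 + 14×4 + 10×3 + 9×2 + 19×1 + 10×3 = 180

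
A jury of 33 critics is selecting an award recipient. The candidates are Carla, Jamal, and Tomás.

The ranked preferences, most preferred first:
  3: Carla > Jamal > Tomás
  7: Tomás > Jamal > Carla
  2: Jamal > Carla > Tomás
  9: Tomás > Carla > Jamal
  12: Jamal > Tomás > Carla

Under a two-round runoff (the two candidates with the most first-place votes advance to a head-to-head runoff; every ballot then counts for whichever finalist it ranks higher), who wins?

Jamal

Round 1 first-place votes: Carla 3, Jamal 14, Tomás 16. Tomás and Jamal advance.
Runoff: Tomás is ranked above Jamal on 16 ballots, Jamal above Tomás on 17.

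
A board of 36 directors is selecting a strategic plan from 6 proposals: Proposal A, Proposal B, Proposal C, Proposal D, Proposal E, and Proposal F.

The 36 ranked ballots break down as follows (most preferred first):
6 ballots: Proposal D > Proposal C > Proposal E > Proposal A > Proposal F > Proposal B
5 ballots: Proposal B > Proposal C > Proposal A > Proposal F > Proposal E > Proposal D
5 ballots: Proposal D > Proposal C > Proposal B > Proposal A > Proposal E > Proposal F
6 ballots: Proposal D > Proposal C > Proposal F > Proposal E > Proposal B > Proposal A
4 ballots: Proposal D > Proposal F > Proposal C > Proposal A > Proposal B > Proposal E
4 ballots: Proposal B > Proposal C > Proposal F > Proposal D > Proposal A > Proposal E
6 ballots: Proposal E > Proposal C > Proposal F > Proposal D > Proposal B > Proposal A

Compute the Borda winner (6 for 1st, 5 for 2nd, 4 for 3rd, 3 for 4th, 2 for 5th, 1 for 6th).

Proposal C

Proposal A: 6×3 + 5×4 + 5×3 + 6×1 + 4×3 + 4×2 + 6×1 = 85
Proposal B: 6×1 + 5×6 + 5×4 + 6×2 + 4×2 + 4×6 + 6×2 = 112
Proposal C: 6×5 + 5×5 + 5×5 + 6×5 + 4×4 + 4×5 + 6×5 = 176
Proposal D: 6×6 + 5×1 + 5×6 + 6×6 + 4×6 + 4×3 + 6×3 = 161
Proposal E: 6×4 + 5×2 + 5×2 + 6×3 + 4×1 + 4×1 + 6×6 = 106
Proposal F: 6×2 + 5×3 + 5×1 + 6×4 + 4×5 + 4×4 + 6×4 = 116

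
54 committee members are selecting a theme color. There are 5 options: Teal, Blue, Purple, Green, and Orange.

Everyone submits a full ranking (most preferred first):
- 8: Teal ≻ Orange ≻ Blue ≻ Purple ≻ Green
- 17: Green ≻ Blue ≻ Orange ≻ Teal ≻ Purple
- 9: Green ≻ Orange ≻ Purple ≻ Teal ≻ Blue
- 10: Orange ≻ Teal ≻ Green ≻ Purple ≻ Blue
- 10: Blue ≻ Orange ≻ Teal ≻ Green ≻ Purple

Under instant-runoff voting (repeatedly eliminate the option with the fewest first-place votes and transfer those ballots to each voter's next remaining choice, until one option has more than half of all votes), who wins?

Round 1: Teal 8, Blue 10, Purple 0, Green 26, Orange 10. Purple eliminated.
Round 2: Teal 8, Blue 10, Green 26, Orange 10. Teal eliminated.
Round 3: Blue 10, Green 26, Orange 18. Blue eliminated.
Round 4: Green 26, Orange 28. Orange has a majority (≥28).

Orange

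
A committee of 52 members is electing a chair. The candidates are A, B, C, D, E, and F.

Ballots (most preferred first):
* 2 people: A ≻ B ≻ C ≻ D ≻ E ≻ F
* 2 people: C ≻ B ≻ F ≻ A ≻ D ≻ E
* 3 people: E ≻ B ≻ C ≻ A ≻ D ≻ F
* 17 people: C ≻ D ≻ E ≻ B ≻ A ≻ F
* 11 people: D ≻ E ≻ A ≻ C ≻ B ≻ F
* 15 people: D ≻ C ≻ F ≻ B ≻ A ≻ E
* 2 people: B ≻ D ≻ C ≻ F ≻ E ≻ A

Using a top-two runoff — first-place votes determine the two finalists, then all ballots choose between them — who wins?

Round 1 first-place votes: A 2, B 2, C 19, D 26, E 3, F 0. D and C advance.
Runoff: D is ranked above C on 28 ballots, C above D on 24.

D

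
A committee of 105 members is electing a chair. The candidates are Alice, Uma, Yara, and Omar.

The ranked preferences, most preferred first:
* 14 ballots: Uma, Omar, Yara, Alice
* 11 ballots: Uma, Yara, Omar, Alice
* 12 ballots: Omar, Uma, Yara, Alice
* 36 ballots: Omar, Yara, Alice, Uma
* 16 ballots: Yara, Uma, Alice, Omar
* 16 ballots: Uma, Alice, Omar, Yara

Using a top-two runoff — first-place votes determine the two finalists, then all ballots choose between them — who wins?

Round 1 first-place votes: Alice 0, Uma 41, Yara 16, Omar 48. Omar and Uma advance.
Runoff: Omar is ranked above Uma on 48 ballots, Uma above Omar on 57.

Uma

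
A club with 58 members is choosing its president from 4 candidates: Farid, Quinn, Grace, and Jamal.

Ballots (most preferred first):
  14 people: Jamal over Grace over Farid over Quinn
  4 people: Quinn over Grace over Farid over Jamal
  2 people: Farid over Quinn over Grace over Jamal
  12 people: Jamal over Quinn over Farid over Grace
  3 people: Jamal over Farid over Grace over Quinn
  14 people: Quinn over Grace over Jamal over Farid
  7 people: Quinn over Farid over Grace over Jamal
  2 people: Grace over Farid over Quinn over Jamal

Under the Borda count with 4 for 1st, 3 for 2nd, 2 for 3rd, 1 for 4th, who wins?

Farid: 14×2 + 4×2 + 2×4 + 12×2 + 3×3 + 14×1 + 7×3 + 2×3 = 118
Quinn: 14×1 + 4×4 + 2×3 + 12×3 + 3×1 + 14×4 + 7×4 + 2×2 = 163
Grace: 14×3 + 4×3 + 2×2 + 12×1 + 3×2 + 14×3 + 7×2 + 2×4 = 140
Jamal: 14×4 + 4×1 + 2×1 + 12×4 + 3×4 + 14×2 + 7×1 + 2×1 = 159

Quinn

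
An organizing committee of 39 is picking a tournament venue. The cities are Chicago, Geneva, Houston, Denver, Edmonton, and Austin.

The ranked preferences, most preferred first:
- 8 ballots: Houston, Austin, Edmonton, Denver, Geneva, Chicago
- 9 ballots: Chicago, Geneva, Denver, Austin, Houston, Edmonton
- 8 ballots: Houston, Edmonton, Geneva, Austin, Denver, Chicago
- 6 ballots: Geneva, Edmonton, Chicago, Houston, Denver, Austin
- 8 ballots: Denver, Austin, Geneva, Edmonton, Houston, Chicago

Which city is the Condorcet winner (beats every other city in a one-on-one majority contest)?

Geneva

Geneva vs Chicago: 30–9
Geneva vs Houston: 23–16
Geneva vs Denver: 23–16
Geneva vs Edmonton: 23–16
Geneva vs Austin: 23–16
Geneva beats every other city.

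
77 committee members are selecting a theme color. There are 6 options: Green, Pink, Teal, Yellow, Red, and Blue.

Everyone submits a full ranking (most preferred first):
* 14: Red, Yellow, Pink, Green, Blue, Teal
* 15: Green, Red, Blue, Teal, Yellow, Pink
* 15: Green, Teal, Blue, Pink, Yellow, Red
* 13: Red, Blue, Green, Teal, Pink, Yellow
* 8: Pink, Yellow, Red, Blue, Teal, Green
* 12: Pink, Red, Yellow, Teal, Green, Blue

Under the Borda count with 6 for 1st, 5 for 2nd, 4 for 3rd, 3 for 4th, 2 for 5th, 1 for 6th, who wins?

Green: 14×3 + 15×6 + 15×6 + 13×4 + 8×1 + 12×2 = 306
Pink: 14×4 + 15×1 + 15×3 + 13×2 + 8×6 + 12×6 = 262
Teal: 14×1 + 15×3 + 15×5 + 13×3 + 8×2 + 12×3 = 225
Yellow: 14×5 + 15×2 + 15×2 + 13×1 + 8×5 + 12×4 = 231
Red: 14×6 + 15×5 + 15×1 + 13×6 + 8×4 + 12×5 = 344
Blue: 14×2 + 15×4 + 15×4 + 13×5 + 8×3 + 12×1 = 249

Red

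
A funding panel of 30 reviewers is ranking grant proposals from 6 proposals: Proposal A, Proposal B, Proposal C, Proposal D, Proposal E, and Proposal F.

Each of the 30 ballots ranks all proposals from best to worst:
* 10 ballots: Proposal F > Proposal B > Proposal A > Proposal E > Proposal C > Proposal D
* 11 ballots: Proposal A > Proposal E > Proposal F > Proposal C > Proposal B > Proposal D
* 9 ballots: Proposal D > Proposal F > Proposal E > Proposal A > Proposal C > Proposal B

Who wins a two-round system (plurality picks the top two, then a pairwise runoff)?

Round 1 first-place votes: Proposal A 11, Proposal B 0, Proposal C 0, Proposal D 9, Proposal E 0, Proposal F 10. Proposal A and Proposal F advance.
Runoff: Proposal A is ranked above Proposal F on 11 ballots, Proposal F above Proposal A on 19.

Proposal F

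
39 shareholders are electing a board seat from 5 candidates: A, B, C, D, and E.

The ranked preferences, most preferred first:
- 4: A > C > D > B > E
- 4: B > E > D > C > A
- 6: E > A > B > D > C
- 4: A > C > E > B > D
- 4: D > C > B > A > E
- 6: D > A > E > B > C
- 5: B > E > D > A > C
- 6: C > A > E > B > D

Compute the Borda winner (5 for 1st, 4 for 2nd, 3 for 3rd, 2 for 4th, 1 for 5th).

A

A: 4×5 + 4×1 + 6×4 + 4×5 + 4×2 + 6×4 + 5×2 + 6×4 = 134
B: 4×2 + 4×5 + 6×3 + 4×2 + 4×3 + 6×2 + 5×5 + 6×2 = 115
C: 4×4 + 4×2 + 6×1 + 4×4 + 4×4 + 6×1 + 5×1 + 6×5 = 103
D: 4×3 + 4×3 + 6×2 + 4×1 + 4×5 + 6×5 + 5×3 + 6×1 = 111
E: 4×1 + 4×4 + 6×5 + 4×3 + 4×1 + 6×3 + 5×4 + 6×3 = 122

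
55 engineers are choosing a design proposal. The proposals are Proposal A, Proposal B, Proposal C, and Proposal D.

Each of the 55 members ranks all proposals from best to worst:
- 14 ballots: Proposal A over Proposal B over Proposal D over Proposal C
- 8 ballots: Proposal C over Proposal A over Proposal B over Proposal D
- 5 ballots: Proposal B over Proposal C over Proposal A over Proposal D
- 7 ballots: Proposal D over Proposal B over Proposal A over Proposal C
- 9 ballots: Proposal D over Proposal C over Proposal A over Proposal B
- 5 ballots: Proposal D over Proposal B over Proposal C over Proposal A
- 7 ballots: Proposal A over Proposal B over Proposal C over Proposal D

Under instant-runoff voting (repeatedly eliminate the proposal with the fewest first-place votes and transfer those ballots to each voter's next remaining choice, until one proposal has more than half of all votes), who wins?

Proposal A

Round 1: Proposal A 21, Proposal B 5, Proposal C 8, Proposal D 21. Proposal B eliminated.
Round 2: Proposal A 21, Proposal C 13, Proposal D 21. Proposal C eliminated.
Round 3: Proposal A 34, Proposal D 21. Proposal A has a majority (≥28).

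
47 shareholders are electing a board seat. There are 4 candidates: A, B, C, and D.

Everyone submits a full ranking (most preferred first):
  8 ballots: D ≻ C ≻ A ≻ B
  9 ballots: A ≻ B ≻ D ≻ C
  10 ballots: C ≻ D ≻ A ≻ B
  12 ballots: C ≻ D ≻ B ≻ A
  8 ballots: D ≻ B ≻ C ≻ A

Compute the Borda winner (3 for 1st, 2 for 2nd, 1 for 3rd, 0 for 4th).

A: 8×1 + 9×3 + 10×1 + 12×0 + 8×0 = 45
B: 8×0 + 9×2 + 10×0 + 12×1 + 8×2 = 46
C: 8×2 + 9×0 + 10×3 + 12×3 + 8×1 = 90
D: 8×3 + 9×1 + 10×2 + 12×2 + 8×3 = 101

D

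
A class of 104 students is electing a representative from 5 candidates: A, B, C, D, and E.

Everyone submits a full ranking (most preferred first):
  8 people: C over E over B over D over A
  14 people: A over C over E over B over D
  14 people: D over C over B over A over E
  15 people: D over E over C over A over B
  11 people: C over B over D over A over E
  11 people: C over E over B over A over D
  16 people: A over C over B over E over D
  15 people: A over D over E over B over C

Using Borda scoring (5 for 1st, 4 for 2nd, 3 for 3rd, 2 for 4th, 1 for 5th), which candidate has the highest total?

A: 8×1 + 14×5 + 14×2 + 15×2 + 11×2 + 11×2 + 16×5 + 15×5 = 335
B: 8×3 + 14×2 + 14×3 + 15×1 + 11×4 + 11×3 + 16×3 + 15×2 = 264
C: 8×5 + 14×4 + 14×4 + 15×3 + 11×5 + 11×5 + 16×4 + 15×1 = 386
D: 8×2 + 14×1 + 14×5 + 15×5 + 11×3 + 11×1 + 16×1 + 15×4 = 295
E: 8×4 + 14×3 + 14×1 + 15×4 + 11×1 + 11×4 + 16×2 + 15×3 = 280

C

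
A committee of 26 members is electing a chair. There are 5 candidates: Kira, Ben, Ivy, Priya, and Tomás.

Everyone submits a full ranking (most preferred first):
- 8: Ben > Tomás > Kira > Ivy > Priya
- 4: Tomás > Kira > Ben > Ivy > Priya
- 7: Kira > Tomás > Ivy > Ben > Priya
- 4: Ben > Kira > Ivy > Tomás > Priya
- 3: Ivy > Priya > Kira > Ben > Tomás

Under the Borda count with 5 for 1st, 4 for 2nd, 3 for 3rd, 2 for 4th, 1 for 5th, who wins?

Kira: 8×3 + 4×4 + 7×5 + 4×4 + 3×3 = 100
Ben: 8×5 + 4×3 + 7×2 + 4×5 + 3×2 = 92
Ivy: 8×2 + 4×2 + 7×3 + 4×3 + 3×5 = 72
Priya: 8×1 + 4×1 + 7×1 + 4×1 + 3×4 = 35
Tomás: 8×4 + 4×5 + 7×4 + 4×2 + 3×1 = 91

Kira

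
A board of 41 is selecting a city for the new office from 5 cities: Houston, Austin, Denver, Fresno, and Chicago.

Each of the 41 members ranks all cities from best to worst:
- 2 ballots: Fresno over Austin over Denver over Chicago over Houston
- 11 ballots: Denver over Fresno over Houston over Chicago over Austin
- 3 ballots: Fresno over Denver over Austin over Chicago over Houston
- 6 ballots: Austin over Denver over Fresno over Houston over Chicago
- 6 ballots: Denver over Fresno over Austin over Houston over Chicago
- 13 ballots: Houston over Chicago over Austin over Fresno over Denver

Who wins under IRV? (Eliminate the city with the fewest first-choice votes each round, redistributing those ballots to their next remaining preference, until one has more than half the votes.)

Round 1: Houston 13, Austin 6, Denver 17, Fresno 5, Chicago 0. Chicago eliminated.
Round 2: Houston 13, Austin 6, Denver 17, Fresno 5. Fresno eliminated.
Round 3: Houston 13, Austin 8, Denver 20. Austin eliminated.
Round 4: Houston 13, Denver 28. Denver has a majority (≥21).

Denver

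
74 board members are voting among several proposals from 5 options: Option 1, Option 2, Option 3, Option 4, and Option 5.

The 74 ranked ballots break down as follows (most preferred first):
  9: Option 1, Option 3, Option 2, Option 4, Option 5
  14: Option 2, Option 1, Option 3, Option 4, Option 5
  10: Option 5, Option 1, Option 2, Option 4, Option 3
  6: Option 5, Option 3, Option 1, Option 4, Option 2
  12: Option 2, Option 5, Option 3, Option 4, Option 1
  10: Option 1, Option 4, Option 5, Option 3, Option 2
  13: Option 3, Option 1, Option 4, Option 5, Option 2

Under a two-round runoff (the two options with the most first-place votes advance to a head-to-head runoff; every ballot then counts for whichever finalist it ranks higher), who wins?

Round 1 first-place votes: Option 1 19, Option 2 26, Option 3 13, Option 4 0, Option 5 16. Option 2 and Option 1 advance.
Runoff: Option 2 is ranked above Option 1 on 26 ballots, Option 1 above Option 2 on 48.

Option 1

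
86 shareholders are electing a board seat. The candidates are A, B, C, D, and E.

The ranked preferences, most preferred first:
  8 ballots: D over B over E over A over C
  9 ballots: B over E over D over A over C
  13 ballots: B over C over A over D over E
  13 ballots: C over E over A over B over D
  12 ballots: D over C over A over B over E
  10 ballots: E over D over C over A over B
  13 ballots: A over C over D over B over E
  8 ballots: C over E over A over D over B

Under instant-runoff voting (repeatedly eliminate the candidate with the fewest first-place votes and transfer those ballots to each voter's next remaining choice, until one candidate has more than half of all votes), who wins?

C

Round 1: A 13, B 22, C 21, D 20, E 10. E eliminated.
Round 2: A 13, B 22, C 21, D 30. A eliminated.
Round 3: B 22, C 34, D 30. B eliminated.
Round 4: C 47, D 39. C has a majority (≥44).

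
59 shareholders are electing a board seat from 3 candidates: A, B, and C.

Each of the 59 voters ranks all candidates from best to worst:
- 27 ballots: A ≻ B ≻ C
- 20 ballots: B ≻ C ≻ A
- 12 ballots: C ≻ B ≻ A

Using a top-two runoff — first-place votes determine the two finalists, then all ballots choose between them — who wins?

Round 1 first-place votes: A 27, B 20, C 12. A and B advance.
Runoff: A is ranked above B on 27 ballots, B above A on 32.

B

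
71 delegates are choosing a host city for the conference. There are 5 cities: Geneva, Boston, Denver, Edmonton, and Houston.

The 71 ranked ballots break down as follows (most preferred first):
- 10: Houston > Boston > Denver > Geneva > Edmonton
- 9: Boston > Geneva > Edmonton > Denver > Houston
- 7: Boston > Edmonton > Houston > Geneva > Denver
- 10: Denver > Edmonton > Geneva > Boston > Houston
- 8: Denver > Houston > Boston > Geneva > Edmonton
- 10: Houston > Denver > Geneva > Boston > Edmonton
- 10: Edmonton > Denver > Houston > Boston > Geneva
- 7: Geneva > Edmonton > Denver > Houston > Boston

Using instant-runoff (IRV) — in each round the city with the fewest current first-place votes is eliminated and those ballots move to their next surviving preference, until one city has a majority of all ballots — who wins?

Edmonton

Round 1: Geneva 7, Boston 16, Denver 18, Edmonton 10, Houston 20. Geneva eliminated.
Round 2: Boston 16, Denver 18, Edmonton 17, Houston 20. Boston eliminated.
Round 3: Denver 18, Edmonton 33, Houston 20. Denver eliminated.
Round 4: Edmonton 43, Houston 28. Edmonton has a majority (≥36).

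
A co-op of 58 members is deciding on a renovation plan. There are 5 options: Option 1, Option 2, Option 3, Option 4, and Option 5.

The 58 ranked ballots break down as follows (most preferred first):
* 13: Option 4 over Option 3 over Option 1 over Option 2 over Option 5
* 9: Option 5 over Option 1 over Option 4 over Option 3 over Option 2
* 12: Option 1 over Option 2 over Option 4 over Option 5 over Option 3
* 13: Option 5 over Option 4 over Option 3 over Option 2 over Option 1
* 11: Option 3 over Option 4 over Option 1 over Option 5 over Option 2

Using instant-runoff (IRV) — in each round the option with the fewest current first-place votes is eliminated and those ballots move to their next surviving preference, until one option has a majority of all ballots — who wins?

Option 4

Round 1: Option 1 12, Option 2 0, Option 3 11, Option 4 13, Option 5 22. Option 2 eliminated.
Round 2: Option 1 12, Option 3 11, Option 4 13, Option 5 22. Option 3 eliminated.
Round 3: Option 1 12, Option 4 24, Option 5 22. Option 1 eliminated.
Round 4: Option 4 36, Option 5 22. Option 4 has a majority (≥30).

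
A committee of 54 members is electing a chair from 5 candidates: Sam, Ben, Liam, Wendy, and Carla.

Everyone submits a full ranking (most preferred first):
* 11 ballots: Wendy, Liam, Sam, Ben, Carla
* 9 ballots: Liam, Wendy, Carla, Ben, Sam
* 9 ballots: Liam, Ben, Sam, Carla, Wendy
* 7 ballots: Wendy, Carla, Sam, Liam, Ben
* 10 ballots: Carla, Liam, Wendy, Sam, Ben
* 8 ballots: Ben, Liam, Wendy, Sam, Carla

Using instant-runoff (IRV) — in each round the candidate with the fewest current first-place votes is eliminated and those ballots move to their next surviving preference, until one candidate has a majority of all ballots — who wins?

Round 1: Sam 0, Ben 8, Liam 18, Wendy 18, Carla 10. Sam eliminated.
Round 2: Ben 8, Liam 18, Wendy 18, Carla 10. Ben eliminated.
Round 3: Liam 26, Wendy 18, Carla 10. Carla eliminated.
Round 4: Liam 36, Wendy 18. Liam has a majority (≥28).

Liam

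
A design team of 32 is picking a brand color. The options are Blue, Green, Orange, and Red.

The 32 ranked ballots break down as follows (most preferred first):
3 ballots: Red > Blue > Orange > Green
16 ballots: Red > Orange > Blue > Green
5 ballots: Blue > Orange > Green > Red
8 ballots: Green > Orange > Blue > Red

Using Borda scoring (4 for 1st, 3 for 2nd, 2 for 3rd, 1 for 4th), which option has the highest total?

Blue: 3×3 + 16×2 + 5×4 + 8×2 = 77
Green: 3×1 + 16×1 + 5×2 + 8×4 = 61
Orange: 3×2 + 16×3 + 5×3 + 8×3 = 93
Red: 3×4 + 16×4 + 5×1 + 8×1 = 89

Orange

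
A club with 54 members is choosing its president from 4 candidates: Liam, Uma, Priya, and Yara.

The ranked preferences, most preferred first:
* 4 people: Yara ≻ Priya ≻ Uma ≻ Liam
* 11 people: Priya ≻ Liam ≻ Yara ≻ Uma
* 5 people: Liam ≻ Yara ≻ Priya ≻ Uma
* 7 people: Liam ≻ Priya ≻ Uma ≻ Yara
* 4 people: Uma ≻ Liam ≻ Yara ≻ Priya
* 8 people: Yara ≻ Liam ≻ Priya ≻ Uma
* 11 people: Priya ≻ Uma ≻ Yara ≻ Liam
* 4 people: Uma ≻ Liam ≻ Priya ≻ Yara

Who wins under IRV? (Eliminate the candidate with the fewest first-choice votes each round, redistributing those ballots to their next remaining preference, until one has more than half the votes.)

Round 1: Liam 12, Uma 8, Priya 22, Yara 12. Uma eliminated.
Round 2: Liam 20, Priya 22, Yara 12. Yara eliminated.
Round 3: Liam 28, Priya 26. Liam has a majority (≥28).

Liam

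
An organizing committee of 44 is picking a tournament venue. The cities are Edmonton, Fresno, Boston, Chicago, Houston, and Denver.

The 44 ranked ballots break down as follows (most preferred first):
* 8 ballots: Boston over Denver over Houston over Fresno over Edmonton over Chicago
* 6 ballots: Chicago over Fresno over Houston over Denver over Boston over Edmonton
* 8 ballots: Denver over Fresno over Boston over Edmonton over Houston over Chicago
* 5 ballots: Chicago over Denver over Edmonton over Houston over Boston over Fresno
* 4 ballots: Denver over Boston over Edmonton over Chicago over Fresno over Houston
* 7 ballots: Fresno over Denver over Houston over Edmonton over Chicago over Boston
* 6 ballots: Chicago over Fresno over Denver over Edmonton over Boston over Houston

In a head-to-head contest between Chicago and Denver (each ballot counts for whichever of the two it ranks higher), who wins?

Chicago is ranked above Denver on 17 ballots; Denver above Chicago on 27.

Denver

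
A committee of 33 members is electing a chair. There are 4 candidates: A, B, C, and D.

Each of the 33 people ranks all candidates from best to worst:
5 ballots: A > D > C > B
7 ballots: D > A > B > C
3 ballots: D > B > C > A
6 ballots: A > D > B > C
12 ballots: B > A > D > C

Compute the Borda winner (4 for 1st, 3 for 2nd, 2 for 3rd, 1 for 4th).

A

A: 5×4 + 7×3 + 3×1 + 6×4 + 12×3 = 104
B: 5×1 + 7×2 + 3×3 + 6×2 + 12×4 = 88
C: 5×2 + 7×1 + 3×2 + 6×1 + 12×1 = 41
D: 5×3 + 7×4 + 3×4 + 6×3 + 12×2 = 97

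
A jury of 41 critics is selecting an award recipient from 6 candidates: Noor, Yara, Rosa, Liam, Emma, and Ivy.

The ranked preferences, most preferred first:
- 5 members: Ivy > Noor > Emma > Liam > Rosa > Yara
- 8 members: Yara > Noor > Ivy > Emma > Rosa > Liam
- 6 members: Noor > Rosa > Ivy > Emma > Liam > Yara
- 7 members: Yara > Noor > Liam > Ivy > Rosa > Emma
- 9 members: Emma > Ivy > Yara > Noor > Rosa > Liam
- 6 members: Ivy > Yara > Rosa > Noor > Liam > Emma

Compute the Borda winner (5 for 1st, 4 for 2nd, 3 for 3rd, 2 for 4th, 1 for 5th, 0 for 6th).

Noor: 5×4 + 8×4 + 6×5 + 7×4 + 9×2 + 6×2 = 140
Yara: 5×0 + 8×5 + 6×0 + 7×5 + 9×3 + 6×4 = 126
Rosa: 5×1 + 8×1 + 6×4 + 7×1 + 9×1 + 6×3 = 71
Liam: 5×2 + 8×0 + 6×1 + 7×3 + 9×0 + 6×1 = 43
Emma: 5×3 + 8×2 + 6×2 + 7×0 + 9×5 + 6×0 = 88
Ivy: 5×5 + 8×3 + 6×3 + 7×2 + 9×4 + 6×5 = 147

Ivy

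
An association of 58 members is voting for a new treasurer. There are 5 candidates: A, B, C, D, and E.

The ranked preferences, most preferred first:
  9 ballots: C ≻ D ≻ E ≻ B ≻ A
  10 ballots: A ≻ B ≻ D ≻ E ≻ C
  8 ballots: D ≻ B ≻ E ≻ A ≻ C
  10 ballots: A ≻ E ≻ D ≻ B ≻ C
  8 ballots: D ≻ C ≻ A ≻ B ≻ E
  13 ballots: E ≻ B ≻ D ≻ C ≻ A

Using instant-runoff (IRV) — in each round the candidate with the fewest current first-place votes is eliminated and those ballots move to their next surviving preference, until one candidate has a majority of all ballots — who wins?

Round 1: A 20, B 0, C 9, D 16, E 13. B eliminated.
Round 2: A 20, C 9, D 16, E 13. C eliminated.
Round 3: A 20, D 25, E 13. E eliminated.
Round 4: A 20, D 38. D has a majority (≥30).

D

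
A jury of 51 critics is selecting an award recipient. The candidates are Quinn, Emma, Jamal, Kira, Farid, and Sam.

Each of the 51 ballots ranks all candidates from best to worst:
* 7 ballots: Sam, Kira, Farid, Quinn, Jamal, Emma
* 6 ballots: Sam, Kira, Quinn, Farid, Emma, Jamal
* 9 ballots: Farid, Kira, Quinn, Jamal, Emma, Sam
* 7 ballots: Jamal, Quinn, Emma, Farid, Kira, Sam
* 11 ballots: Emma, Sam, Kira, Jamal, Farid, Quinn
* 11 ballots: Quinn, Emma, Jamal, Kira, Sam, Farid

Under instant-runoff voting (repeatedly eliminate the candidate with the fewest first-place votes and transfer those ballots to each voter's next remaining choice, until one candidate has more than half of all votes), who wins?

Round 1: Quinn 11, Emma 11, Jamal 7, Kira 0, Farid 9, Sam 13. Kira eliminated.
Round 2: Quinn 11, Emma 11, Jamal 7, Farid 9, Sam 13. Jamal eliminated.
Round 3: Quinn 18, Emma 11, Farid 9, Sam 13. Farid eliminated.
Round 4: Quinn 27, Emma 11, Sam 13. Quinn has a majority (≥26).

Quinn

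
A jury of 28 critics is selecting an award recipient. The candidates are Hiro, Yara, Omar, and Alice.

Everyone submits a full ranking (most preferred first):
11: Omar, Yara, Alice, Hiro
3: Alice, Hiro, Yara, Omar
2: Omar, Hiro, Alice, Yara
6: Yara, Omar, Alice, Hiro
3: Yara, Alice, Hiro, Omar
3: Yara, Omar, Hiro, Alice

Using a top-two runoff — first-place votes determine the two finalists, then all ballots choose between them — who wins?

Yara

Round 1 first-place votes: Hiro 0, Yara 12, Omar 13, Alice 3. Omar and Yara advance.
Runoff: Omar is ranked above Yara on 13 ballots, Yara above Omar on 15.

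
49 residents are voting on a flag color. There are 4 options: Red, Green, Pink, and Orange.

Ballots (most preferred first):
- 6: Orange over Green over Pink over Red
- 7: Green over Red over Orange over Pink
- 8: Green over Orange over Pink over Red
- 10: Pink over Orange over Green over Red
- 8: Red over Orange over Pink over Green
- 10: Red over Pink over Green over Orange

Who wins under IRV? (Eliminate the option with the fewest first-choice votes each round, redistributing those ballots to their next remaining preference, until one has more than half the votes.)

Round 1: Red 18, Green 15, Pink 10, Orange 6. Orange eliminated.
Round 2: Red 18, Green 21, Pink 10. Pink eliminated.
Round 3: Red 18, Green 31. Green has a majority (≥25).

Green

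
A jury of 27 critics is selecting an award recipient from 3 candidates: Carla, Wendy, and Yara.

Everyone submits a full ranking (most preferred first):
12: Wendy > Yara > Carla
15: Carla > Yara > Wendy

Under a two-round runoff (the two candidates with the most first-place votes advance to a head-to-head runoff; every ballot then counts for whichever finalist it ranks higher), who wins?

Round 1 first-place votes: Carla 15, Wendy 12, Yara 0. Carla and Wendy advance.
Runoff: Carla is ranked above Wendy on 15 ballots, Wendy above Carla on 12.

Carla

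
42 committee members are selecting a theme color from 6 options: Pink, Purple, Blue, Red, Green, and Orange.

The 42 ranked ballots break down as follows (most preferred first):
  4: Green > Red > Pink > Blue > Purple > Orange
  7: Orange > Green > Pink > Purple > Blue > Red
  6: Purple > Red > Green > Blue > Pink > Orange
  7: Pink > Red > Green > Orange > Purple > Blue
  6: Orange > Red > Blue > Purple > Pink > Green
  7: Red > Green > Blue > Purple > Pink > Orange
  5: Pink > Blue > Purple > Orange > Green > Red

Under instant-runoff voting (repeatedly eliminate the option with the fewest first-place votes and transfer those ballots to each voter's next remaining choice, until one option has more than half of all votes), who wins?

Round 1: Pink 12, Purple 6, Blue 0, Red 7, Green 4, Orange 13. Blue eliminated.
Round 2: Pink 12, Purple 6, Red 7, Green 4, Orange 13. Green eliminated.
Round 3: Pink 12, Purple 6, Red 11, Orange 13. Purple eliminated.
Round 4: Pink 12, Red 17, Orange 13. Pink eliminated.
Round 5: Red 24, Orange 18. Red has a majority (≥22).

Red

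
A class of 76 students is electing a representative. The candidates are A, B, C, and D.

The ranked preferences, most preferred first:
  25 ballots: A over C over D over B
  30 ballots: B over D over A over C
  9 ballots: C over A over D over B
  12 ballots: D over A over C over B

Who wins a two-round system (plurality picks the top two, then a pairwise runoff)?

A

Round 1 first-place votes: A 25, B 30, C 9, D 12. B and A advance.
Runoff: B is ranked above A on 30 ballots, A above B on 46.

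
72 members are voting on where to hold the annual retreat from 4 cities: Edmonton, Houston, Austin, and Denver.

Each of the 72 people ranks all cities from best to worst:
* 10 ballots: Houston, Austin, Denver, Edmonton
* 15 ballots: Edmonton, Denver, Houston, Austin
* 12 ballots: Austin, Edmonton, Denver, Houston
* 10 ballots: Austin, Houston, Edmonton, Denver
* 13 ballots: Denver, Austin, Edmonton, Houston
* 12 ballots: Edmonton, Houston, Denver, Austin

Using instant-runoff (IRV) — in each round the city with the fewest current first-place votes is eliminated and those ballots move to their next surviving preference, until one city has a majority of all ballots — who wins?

Austin

Round 1: Edmonton 27, Houston 10, Austin 22, Denver 13. Houston eliminated.
Round 2: Edmonton 27, Austin 32, Denver 13. Denver eliminated.
Round 3: Edmonton 27, Austin 45. Austin has a majority (≥37).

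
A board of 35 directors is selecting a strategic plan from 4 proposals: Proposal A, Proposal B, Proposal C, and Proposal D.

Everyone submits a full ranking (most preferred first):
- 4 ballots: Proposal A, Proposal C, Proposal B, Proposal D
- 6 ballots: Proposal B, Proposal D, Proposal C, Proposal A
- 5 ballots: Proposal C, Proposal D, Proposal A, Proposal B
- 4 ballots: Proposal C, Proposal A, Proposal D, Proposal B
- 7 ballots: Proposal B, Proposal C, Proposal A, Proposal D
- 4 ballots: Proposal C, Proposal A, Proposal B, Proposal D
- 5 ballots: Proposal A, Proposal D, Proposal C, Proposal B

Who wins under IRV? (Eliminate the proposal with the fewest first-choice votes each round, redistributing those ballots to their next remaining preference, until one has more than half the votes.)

Round 1: Proposal A 9, Proposal B 13, Proposal C 13, Proposal D 0. Proposal D eliminated.
Round 2: Proposal A 9, Proposal B 13, Proposal C 13. Proposal A eliminated.
Round 3: Proposal B 13, Proposal C 22. Proposal C has a majority (≥18).

Proposal C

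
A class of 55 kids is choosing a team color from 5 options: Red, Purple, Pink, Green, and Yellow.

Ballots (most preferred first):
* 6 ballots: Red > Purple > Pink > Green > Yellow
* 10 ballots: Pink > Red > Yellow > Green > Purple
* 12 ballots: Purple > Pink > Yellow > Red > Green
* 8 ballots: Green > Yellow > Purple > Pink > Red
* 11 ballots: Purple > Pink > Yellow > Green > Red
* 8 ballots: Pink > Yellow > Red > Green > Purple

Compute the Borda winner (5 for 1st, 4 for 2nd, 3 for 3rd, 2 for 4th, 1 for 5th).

Red: 6×5 + 10×4 + 12×2 + 8×1 + 11×1 + 8×3 = 137
Purple: 6×4 + 10×1 + 12×5 + 8×3 + 11×5 + 8×1 = 181
Pink: 6×3 + 10×5 + 12×4 + 8×2 + 11×4 + 8×5 = 216
Green: 6×2 + 10×2 + 12×1 + 8×5 + 11×2 + 8×2 = 122
Yellow: 6×1 + 10×3 + 12×3 + 8×4 + 11×3 + 8×4 = 169

Pink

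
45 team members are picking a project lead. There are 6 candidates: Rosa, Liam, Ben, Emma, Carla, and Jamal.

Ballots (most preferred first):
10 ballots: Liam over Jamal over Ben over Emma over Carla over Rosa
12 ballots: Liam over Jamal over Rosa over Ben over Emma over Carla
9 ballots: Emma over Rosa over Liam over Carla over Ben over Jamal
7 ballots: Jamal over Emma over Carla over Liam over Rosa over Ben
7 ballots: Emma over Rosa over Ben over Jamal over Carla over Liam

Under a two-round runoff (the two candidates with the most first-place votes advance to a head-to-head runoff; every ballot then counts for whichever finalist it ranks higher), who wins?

Round 1 first-place votes: Rosa 0, Liam 22, Ben 0, Emma 16, Carla 0, Jamal 7. Liam and Emma advance.
Runoff: Liam is ranked above Emma on 22 ballots, Emma above Liam on 23.

Emma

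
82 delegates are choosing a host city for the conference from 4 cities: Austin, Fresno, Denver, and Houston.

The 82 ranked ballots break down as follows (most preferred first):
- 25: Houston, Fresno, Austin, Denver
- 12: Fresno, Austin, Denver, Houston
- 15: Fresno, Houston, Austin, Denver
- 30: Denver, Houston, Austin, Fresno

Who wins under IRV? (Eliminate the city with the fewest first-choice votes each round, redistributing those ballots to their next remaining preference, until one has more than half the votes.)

Fresno

Round 1: Austin 0, Fresno 27, Denver 30, Houston 25. Austin eliminated.
Round 2: Fresno 27, Denver 30, Houston 25. Houston eliminated.
Round 3: Fresno 52, Denver 30. Fresno has a majority (≥42).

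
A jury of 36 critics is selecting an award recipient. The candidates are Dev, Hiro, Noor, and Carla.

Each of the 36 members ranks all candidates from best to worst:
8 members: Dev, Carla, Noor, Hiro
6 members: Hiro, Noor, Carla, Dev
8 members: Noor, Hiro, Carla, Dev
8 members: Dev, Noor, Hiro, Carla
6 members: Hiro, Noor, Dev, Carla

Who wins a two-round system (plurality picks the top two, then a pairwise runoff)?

Hiro

Round 1 first-place votes: Dev 16, Hiro 12, Noor 8, Carla 0. Dev and Hiro advance.
Runoff: Dev is ranked above Hiro on 16 ballots, Hiro above Dev on 20.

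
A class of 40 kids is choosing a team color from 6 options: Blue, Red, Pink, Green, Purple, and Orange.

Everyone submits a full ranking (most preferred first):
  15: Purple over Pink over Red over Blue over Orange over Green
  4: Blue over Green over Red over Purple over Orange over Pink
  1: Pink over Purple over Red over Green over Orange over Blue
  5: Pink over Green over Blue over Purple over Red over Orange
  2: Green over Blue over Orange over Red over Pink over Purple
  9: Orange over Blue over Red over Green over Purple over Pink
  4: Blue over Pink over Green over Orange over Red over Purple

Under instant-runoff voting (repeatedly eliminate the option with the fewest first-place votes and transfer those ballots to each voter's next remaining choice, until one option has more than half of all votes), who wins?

Blue

Round 1: Blue 8, Red 0, Pink 6, Green 2, Purple 15, Orange 9. Red eliminated.
Round 2: Blue 8, Pink 6, Green 2, Purple 15, Orange 9. Green eliminated.
Round 3: Blue 10, Pink 6, Purple 15, Orange 9. Pink eliminated.
Round 4: Blue 15, Purple 16, Orange 9. Orange eliminated.
Round 5: Blue 24, Purple 16. Blue has a majority (≥21).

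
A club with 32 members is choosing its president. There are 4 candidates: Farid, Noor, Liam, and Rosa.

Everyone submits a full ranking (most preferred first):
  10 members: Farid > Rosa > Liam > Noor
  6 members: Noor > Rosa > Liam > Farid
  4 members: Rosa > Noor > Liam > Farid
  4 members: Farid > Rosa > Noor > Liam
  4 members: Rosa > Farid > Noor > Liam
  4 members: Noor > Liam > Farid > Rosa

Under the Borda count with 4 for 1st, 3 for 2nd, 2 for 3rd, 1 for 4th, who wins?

Farid: 10×4 + 6×1 + 4×1 + 4×4 + 4×3 + 4×2 = 86
Noor: 10×1 + 6×4 + 4×3 + 4×2 + 4×2 + 4×4 = 78
Liam: 10×2 + 6×2 + 4×2 + 4×1 + 4×1 + 4×3 = 60
Rosa: 10×3 + 6×3 + 4×4 + 4×3 + 4×4 + 4×1 = 96

Rosa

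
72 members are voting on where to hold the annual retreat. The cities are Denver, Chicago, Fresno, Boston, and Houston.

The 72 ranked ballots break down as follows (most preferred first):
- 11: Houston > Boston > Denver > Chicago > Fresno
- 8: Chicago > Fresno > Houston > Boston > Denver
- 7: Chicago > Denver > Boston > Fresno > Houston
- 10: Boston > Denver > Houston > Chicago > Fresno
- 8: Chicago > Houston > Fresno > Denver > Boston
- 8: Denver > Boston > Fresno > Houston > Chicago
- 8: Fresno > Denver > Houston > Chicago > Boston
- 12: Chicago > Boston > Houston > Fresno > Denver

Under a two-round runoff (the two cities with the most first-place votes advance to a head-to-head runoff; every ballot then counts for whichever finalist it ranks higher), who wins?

Round 1 first-place votes: Denver 8, Chicago 35, Fresno 8, Boston 10, Houston 11. Chicago and Houston advance.
Runoff: Chicago is ranked above Houston on 35 ballots, Houston above Chicago on 37.

Houston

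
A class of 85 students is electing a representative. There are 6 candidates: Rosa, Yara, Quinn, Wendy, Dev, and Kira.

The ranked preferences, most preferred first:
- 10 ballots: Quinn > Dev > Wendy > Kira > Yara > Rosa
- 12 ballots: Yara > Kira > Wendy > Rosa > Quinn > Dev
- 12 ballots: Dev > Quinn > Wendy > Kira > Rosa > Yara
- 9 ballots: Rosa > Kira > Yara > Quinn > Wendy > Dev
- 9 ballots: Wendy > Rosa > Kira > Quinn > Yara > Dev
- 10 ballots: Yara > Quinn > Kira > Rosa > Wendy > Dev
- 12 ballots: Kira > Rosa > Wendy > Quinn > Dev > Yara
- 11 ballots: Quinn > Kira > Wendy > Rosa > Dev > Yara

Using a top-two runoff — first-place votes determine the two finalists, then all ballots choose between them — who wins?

Round 1 first-place votes: Rosa 9, Yara 22, Quinn 21, Wendy 9, Dev 12, Kira 12. Yara and Quinn advance.
Runoff: Yara is ranked above Quinn on 31 ballots, Quinn above Yara on 54.

Quinn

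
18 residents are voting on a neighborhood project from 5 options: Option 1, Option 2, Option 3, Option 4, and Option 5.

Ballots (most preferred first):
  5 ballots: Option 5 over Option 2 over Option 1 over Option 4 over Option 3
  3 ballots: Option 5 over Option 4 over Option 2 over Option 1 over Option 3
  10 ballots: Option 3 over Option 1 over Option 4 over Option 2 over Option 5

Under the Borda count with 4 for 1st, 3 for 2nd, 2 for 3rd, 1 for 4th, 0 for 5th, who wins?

Option 1: 5×2 + 3×1 + 10×3 = 43
Option 2: 5×3 + 3×2 + 10×1 = 31
Option 3: 5×0 + 3×0 + 10×4 = 40
Option 4: 5×1 + 3×3 + 10×2 = 34
Option 5: 5×4 + 3×4 + 10×0 = 32

Option 1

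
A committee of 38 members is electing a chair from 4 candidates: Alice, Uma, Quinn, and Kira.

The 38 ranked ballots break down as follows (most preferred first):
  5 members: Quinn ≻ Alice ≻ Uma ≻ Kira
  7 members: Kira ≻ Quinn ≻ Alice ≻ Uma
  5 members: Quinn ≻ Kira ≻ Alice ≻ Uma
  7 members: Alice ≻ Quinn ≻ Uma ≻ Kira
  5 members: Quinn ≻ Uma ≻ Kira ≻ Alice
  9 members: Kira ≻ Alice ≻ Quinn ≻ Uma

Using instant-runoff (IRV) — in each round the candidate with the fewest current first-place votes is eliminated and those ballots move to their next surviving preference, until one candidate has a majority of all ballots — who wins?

Quinn

Round 1: Alice 7, Uma 0, Quinn 15, Kira 16. Uma eliminated.
Round 2: Alice 7, Quinn 15, Kira 16. Alice eliminated.
Round 3: Quinn 22, Kira 16. Quinn has a majority (≥20).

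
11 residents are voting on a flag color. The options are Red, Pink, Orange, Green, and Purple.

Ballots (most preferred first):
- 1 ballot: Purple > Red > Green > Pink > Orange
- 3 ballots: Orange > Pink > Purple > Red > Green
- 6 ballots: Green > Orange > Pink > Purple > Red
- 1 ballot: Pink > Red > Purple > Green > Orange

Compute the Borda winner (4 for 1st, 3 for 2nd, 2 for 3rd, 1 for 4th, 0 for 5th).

Red: 1×3 + 3×1 + 6×0 + 1×3 = 9
Pink: 1×1 + 3×3 + 6×2 + 1×4 = 26
Orange: 1×0 + 3×4 + 6×3 + 1×0 = 30
Green: 1×2 + 3×0 + 6×4 + 1×1 = 27
Purple: 1×4 + 3×2 + 6×1 + 1×2 = 18

Orange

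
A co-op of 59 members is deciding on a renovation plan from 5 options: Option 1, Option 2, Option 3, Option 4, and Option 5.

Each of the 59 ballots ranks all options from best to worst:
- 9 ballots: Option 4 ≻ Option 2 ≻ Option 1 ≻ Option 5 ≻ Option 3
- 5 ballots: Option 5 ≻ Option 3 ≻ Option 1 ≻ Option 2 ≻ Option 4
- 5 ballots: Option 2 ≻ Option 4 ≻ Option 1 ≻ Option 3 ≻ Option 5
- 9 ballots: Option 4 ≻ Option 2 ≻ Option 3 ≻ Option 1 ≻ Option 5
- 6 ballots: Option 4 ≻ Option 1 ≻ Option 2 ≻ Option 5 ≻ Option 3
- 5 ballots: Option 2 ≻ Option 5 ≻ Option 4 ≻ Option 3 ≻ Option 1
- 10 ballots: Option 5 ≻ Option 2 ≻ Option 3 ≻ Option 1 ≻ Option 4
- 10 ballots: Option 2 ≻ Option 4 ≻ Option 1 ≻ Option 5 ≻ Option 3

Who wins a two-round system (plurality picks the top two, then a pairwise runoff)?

Option 2

Round 1 first-place votes: Option 1 0, Option 2 20, Option 3 0, Option 4 24, Option 5 15. Option 4 and Option 2 advance.
Runoff: Option 4 is ranked above Option 2 on 24 ballots, Option 2 above Option 4 on 35.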